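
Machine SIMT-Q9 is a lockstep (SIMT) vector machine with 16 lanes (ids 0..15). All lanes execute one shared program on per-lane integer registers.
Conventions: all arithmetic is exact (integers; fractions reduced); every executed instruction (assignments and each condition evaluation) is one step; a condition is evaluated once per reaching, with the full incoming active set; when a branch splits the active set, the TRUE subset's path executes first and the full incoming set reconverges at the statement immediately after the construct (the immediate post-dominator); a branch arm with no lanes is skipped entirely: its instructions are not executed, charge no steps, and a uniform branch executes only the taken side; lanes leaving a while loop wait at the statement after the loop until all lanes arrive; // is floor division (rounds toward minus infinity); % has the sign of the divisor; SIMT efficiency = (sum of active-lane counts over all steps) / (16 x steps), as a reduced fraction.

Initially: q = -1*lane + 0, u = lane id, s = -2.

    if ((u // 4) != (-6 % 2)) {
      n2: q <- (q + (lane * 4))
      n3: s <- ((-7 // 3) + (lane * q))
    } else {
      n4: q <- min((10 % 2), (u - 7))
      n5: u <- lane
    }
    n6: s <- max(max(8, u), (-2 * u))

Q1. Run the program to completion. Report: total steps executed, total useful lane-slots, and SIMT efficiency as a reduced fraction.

Answer: 6 steps, 64 useful, 2/3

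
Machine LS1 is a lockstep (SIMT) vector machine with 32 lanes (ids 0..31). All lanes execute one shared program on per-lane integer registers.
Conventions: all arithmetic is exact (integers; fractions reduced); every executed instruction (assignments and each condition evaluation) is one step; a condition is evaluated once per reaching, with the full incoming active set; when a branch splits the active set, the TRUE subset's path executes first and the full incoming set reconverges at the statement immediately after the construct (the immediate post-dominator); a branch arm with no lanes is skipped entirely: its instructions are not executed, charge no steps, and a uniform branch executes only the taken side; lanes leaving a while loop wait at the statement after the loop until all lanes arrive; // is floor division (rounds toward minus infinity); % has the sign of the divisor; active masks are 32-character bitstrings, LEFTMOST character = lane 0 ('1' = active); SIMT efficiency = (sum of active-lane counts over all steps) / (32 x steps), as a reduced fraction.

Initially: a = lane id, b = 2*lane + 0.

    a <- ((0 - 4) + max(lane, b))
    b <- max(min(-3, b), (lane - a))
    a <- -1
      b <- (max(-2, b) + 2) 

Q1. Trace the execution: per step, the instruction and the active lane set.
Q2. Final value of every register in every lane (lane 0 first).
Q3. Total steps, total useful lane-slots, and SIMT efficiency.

step 0: a <- ((0 - 4) + max(lane, b)) 11111111111111111111111111111111
step 1: b <- max(min(-3, b), (lane - a)) 11111111111111111111111111111111
step 2: a <- -1                      11111111111111111111111111111111
step 3: b <- (max(-2, b) + 2)        11111111111111111111111111111111

Answer: 4 steps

a: -1,-1,-1,-1,-1,-1,-1,-1,-1,-1,-1,-1,-1,-1,-1,-1,-1,-1,-1,-1,-1,-1,-1,-1,-1,-1,-1,-1,-1,-1,-1,-1
b: 6,5,4,3,2,1,0,0,0,0,0,0,0,0,0,0,0,0,0,0,0,0,0,0,0,0,0,0,0,0,0,0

steps = 4; useful = 128; efficiency = 128/128 = 1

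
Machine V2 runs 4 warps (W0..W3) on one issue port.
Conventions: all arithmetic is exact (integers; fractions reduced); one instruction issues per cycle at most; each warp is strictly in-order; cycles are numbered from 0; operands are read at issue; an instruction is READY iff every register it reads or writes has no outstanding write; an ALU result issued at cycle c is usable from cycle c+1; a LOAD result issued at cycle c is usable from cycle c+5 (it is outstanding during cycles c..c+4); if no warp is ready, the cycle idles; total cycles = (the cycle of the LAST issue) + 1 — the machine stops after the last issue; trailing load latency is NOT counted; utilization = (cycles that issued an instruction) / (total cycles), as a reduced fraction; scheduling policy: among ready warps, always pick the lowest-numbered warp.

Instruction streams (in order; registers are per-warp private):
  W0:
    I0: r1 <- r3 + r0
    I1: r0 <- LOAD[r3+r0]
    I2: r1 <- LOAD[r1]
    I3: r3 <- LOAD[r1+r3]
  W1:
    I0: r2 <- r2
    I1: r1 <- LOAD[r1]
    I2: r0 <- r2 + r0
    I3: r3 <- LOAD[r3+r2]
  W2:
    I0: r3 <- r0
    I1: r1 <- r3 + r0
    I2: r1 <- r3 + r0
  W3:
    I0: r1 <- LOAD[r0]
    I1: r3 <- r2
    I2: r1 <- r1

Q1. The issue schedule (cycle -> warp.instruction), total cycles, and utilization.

cycle 0: W0.I0
cycle 1: W0.I1
cycle 2: W0.I2
cycle 3: W1.I0
cycle 4: W1.I1
cycle 5: W1.I2
cycle 6: W1.I3
cycle 7: W0.I3
cycle 8: W2.I0
cycle 9: W2.I1
cycle 10: W2.I2
cycle 11: W3.I0
cycle 12: W3.I1
cycle 13: idle
cycle 14: idle
cycle 15: idle
cycle 16: W3.I2

Answer: 17 cycles, utilization 14/17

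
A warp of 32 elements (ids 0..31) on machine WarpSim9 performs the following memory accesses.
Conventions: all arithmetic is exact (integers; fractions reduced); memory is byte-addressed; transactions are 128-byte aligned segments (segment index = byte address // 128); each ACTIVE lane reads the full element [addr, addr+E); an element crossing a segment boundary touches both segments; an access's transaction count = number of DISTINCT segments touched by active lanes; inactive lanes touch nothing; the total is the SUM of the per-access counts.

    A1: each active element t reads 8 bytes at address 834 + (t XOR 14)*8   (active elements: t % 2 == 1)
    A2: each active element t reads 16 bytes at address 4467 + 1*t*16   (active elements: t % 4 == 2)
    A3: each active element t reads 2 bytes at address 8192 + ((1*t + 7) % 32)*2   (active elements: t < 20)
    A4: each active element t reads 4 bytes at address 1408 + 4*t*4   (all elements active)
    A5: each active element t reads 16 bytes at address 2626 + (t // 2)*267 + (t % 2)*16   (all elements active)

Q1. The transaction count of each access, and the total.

A1: 3 transactions
A2: 4 transactions
A3: 1 transaction
A4: 4 transactions
A5: 20 transactions

Answer: 3,4,1,4,20; total 32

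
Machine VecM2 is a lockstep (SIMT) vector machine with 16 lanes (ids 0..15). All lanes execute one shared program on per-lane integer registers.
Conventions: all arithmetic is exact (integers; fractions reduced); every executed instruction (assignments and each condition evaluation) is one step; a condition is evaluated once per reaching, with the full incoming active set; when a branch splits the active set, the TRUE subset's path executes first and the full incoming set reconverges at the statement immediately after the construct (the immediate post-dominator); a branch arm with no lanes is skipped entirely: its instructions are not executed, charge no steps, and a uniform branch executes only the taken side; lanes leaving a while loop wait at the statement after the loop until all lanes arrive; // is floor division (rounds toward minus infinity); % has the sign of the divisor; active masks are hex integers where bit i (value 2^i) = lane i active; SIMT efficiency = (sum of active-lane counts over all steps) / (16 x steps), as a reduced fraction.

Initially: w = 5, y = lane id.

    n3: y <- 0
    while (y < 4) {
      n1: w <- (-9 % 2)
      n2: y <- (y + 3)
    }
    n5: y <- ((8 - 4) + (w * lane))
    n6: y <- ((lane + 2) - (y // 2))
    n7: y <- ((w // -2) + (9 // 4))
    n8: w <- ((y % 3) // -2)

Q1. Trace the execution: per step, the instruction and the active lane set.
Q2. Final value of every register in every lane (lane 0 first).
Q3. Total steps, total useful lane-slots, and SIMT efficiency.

step 0: y <- 0                       0xffff
step 1: eval (y < 4)                 0xffff
step 2: w <- (-9 % 2)                0xffff
step 3: y <- (y + 3)                 0xffff
step 4: eval (y < 4)                 0xffff
step 5: w <- (-9 % 2)                0xffff
step 6: y <- (y + 3)                 0xffff
step 7: eval (y < 4)                 0xffff
step 8: y <- ((8 - 4) + (w * lane))  0xffff
step 9: y <- ((lane + 2) - (y // 2)) 0xffff
step 10: y <- ((w // -2) + (9 // 4))  0xffff
step 11: w <- ((y % 3) // -2)         0xffff

Answer: 12 steps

w: -1,-1,-1,-1,-1,-1,-1,-1,-1,-1,-1,-1,-1,-1,-1,-1
y: 1,1,1,1,1,1,1,1,1,1,1,1,1,1,1,1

steps = 12; useful = 192; efficiency = 192/192 = 1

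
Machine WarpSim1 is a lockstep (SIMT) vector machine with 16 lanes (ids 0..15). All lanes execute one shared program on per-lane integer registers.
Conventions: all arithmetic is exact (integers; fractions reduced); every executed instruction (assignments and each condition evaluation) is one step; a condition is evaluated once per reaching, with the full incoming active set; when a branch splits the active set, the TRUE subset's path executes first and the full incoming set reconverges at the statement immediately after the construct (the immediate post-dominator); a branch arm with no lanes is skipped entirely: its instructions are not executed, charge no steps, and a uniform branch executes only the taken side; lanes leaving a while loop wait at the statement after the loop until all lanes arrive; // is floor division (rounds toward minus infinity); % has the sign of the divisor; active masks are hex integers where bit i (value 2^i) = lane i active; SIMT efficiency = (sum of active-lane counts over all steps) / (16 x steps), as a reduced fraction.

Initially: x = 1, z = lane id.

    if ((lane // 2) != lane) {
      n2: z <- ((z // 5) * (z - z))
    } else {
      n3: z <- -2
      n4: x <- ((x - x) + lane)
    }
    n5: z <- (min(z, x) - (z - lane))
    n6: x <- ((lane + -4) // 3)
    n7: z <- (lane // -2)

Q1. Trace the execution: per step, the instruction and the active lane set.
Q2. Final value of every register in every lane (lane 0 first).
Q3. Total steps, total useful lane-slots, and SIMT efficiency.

step 0: eval ((lane // 2) != lane)   0xffff
step 1: z <- ((z // 5) * (z - z))    0xfffe
step 2: z <- -2                      0x0001
step 3: x <- ((x - x) + lane)        0x0001
step 4: z <- (min(z, x) - (z - lane)) 0xffff
step 5: x <- ((lane + -4) // 3)      0xffff
step 6: z <- (lane // -2)            0xffff

Answer: 7 steps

x: -2,-1,-1,-1,0,0,0,1,1,1,2,2,2,3,3,3
z: 0,-1,-1,-2,-2,-3,-3,-4,-4,-5,-5,-6,-6,-7,-7,-8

steps = 7; useful = 81; efficiency = 81/112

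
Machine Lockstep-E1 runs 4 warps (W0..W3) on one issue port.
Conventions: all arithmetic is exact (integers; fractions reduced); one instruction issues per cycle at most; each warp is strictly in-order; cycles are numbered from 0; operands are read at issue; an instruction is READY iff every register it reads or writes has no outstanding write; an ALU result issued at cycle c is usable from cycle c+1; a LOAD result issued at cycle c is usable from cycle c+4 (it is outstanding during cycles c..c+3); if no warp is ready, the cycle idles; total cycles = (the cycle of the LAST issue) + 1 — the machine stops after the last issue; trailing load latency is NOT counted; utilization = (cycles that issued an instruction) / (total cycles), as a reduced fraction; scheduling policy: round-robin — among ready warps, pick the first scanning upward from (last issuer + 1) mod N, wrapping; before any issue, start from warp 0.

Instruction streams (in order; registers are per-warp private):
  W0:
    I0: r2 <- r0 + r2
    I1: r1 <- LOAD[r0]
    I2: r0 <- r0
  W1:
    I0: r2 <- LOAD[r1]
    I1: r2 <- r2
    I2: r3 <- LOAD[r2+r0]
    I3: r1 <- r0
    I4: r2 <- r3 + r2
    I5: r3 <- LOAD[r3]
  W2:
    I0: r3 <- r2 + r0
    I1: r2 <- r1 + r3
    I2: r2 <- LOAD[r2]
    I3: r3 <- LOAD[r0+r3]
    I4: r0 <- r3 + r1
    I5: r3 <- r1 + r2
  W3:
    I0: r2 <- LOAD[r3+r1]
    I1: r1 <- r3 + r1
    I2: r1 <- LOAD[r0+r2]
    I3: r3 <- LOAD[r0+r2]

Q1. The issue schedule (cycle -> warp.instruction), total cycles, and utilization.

cycle 0: W0.I0
cycle 1: W1.I0
cycle 2: W2.I0
cycle 3: W3.I0
cycle 4: W0.I1
cycle 5: W1.I1
cycle 6: W2.I1
cycle 7: W3.I1
cycle 8: W0.I2
cycle 9: W1.I2
cycle 10: W2.I2
cycle 11: W3.I2
cycle 12: W1.I3
cycle 13: W2.I3
cycle 14: W3.I3
cycle 15: W1.I4
cycle 16: W1.I5
cycle 17: W2.I4
cycle 18: W2.I5

Answer: 19 cycles, utilization 1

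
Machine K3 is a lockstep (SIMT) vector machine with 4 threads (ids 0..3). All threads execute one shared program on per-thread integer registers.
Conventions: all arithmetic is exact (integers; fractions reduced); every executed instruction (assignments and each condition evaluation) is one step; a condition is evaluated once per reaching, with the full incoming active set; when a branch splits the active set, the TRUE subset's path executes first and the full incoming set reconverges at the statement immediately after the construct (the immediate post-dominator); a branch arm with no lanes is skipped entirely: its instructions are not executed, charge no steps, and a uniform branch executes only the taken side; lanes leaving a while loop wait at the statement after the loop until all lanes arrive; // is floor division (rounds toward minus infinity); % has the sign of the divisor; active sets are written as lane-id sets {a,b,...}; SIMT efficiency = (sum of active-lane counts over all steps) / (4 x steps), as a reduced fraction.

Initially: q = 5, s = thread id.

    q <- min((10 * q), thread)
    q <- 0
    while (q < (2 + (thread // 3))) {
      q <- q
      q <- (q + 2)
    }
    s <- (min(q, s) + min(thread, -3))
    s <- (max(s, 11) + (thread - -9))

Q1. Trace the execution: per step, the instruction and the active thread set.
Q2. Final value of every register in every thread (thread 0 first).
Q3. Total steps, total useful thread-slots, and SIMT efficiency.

step 0: q <- min((10 * q), thread)   {0,1,2,3}
step 1: q <- 0                       {0,1,2,3}
step 2: eval (q < (2 + (thread // 3))) {0,1,2,3}
step 3: q <- q                       {0,1,2,3}
step 4: q <- (q + 2)                 {0,1,2,3}
step 5: eval (q < (2 + (thread // 3))) {0,1,2,3}
step 6: q <- q                       {3}
step 7: q <- (q + 2)                 {3}
step 8: eval (q < (2 + (thread // 3))) {3}
step 9: s <- (min(q, s) + min(thread, -3)) {0,1,2,3}
step 10: s <- (max(s, 11) + (thread - -9)) {0,1,2,3}

Answer: 11 steps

q: 2,2,2,4
s: 20,21,22,23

steps = 11; useful = 35; efficiency = 35/44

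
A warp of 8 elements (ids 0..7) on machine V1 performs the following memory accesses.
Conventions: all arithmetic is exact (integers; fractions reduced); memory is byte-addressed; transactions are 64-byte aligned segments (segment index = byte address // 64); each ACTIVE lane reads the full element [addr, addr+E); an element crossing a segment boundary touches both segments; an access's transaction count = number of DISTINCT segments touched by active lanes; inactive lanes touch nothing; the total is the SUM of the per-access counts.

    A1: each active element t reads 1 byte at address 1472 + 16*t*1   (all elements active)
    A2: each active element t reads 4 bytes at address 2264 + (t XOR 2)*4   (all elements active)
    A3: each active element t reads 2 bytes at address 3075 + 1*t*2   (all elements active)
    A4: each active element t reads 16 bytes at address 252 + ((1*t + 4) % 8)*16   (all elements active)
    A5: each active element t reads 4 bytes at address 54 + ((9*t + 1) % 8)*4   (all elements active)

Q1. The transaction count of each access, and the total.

A1: 2 transactions
A2: 1 transaction
A3: 1 transaction
A4: 3 transactions
A5: 2 transactions

Answer: 2,1,1,3,2; total 9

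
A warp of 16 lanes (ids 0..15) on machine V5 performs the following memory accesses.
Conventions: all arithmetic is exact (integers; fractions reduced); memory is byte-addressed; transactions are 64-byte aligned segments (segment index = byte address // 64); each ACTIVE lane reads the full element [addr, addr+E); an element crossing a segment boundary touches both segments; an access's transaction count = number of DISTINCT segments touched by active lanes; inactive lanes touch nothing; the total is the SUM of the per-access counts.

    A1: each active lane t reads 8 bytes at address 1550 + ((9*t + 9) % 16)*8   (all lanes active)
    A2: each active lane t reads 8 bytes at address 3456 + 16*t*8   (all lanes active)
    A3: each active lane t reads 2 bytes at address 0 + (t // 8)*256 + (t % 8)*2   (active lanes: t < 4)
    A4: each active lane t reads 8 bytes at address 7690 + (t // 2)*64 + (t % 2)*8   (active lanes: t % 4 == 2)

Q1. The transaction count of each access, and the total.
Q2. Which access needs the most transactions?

A1: 3 transactions
A2: 16 transactions
A3: 1 transaction
A4: 4 transactions

Answer: 3,16,1,4; total 24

Answer: A2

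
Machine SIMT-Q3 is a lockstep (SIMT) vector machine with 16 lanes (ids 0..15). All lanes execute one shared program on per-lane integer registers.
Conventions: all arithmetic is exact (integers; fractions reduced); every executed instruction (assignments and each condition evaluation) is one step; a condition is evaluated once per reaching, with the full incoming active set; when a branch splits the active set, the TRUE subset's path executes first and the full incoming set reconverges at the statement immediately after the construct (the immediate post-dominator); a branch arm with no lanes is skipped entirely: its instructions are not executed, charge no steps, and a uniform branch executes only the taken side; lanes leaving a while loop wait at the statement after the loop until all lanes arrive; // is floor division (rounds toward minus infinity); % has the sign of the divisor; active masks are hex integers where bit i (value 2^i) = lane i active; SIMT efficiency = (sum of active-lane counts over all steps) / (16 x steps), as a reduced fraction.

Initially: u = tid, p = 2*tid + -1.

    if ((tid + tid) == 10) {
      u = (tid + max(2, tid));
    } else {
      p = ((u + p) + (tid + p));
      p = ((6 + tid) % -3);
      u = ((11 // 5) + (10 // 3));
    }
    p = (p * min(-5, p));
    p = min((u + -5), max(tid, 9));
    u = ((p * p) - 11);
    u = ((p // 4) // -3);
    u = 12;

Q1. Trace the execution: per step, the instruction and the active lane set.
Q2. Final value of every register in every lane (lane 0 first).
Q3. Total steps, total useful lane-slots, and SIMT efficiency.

step 0: eval ((tid + tid) == 10)     0xffff
step 1: u <- (tid + max(2, tid))     0x0020
step 2: p <- ((u + p) + (tid + p))   0xffdf
step 3: p <- ((6 + tid) % -3)        0xffdf
step 4: u <- ((11 // 5) + (10 // 3)) 0xffdf
step 5: p <- (p * min(-5, p))        0xffff
step 6: p <- min((u + -5), max(tid, 9)) 0xffff
step 7: u <- ((p * p) - 11)          0xffff
step 8: u <- ((p // 4) // -3)        0xffff
step 9: u <- 12                      0xffff

Answer: 10 steps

u: 12,12,12,12,12,12,12,12,12,12,12,12,12,12,12,12
p: 0,0,0,0,0,5,0,0,0,0,0,0,0,0,0,0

steps = 10; useful = 142; efficiency = 142/160 = 71/80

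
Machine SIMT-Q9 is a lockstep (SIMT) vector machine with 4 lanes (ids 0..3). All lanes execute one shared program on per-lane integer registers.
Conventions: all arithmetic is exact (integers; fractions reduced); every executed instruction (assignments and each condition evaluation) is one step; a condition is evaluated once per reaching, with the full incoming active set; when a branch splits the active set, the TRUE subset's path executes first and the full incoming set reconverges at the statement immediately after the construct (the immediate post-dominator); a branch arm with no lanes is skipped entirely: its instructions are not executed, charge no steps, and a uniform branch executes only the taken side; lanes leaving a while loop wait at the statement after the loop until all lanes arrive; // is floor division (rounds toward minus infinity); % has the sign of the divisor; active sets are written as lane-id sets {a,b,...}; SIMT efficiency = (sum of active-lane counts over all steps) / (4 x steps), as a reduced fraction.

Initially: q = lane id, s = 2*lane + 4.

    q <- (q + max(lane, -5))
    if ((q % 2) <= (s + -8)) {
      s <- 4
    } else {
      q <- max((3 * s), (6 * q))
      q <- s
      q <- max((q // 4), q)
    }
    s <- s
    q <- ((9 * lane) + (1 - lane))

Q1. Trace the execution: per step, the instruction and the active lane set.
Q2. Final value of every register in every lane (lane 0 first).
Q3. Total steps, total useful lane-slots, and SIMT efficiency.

step 0: q <- (q + max(lane, -5))     {0,1,2,3}
step 1: eval ((q % 2) <= (s + -8))   {0,1,2,3}
step 2: s <- 4                       {2,3}
step 3: q <- max((3 * s), (6 * q))   {0,1}
step 4: q <- s                       {0,1}
step 5: q <- max((q // 4), q)        {0,1}
step 6: s <- s                       {0,1,2,3}
step 7: q <- ((9 * lane) + (1 - lane)) {0,1,2,3}

Answer: 8 steps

q: 1,9,17,25
s: 4,6,4,4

steps = 8; useful = 24; efficiency = 24/32 = 3/4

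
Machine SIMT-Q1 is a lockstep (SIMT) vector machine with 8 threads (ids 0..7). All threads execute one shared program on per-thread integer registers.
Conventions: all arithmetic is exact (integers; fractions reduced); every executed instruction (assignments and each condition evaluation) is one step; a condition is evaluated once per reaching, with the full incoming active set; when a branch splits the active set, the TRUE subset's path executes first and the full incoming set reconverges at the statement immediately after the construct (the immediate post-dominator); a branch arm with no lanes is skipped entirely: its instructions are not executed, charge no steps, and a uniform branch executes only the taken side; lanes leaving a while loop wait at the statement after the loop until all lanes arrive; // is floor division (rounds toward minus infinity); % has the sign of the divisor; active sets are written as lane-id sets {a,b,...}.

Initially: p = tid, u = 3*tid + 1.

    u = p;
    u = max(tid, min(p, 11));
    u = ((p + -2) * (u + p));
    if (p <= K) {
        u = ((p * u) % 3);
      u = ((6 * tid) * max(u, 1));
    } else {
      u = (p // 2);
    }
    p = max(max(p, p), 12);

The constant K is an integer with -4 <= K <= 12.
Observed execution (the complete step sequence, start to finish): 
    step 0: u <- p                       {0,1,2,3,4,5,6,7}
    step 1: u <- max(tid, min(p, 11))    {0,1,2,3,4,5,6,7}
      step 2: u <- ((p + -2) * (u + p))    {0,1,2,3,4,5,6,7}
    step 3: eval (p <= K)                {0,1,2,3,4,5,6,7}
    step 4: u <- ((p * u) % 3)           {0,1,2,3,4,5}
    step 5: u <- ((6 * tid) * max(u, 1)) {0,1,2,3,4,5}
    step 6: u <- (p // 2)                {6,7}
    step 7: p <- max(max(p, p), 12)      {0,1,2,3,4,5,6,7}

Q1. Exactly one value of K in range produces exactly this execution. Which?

Answer: K = 5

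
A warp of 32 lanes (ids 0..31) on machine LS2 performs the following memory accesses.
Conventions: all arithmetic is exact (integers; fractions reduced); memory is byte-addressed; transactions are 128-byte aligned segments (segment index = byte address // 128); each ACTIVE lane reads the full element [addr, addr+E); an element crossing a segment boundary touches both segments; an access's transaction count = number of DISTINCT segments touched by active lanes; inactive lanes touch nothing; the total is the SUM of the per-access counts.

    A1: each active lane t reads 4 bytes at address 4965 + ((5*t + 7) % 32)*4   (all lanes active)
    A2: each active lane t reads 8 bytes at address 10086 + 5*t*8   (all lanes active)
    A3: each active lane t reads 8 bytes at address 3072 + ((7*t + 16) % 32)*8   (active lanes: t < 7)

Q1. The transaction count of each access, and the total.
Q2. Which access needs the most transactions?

A1: 2 transactions
A2: 11 transactions
A3: 2 transactions

Answer: 2,11,2; total 15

Answer: A2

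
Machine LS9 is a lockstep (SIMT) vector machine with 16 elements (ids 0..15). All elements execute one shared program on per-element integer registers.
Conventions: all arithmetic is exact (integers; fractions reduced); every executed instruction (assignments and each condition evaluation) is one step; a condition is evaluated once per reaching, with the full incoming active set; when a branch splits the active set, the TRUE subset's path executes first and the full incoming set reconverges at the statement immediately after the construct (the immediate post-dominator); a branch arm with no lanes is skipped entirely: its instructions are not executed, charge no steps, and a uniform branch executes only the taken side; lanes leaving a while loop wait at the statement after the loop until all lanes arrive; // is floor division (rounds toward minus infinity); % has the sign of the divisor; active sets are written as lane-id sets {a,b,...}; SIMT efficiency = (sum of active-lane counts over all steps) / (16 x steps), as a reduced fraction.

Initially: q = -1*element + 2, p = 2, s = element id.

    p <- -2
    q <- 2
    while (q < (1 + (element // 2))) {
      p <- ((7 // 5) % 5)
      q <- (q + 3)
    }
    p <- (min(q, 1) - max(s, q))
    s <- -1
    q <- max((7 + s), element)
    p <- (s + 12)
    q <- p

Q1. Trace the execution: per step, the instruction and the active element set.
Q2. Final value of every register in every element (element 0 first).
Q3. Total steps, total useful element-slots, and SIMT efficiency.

step 0: p <- -2                      {0,1,2,3,4,5,6,7,8,9,10,11,12,13,14,15}
step 1: q <- 2                       {0,1,2,3,4,5,6,7,8,9,10,11,12,13,14,15}
step 2: eval (q < (1 + (element // 2))) {0,1,2,3,4,5,6,7,8,9,10,11,12,13,14,15}
step 3: p <- ((7 // 5) % 5)          {4,5,6,7,8,9,10,11,12,13,14,15}
step 4: q <- (q + 3)                 {4,5,6,7,8,9,10,11,12,13,14,15}
step 5: eval (q < (1 + (element // 2))) {4,5,6,7,8,9,10,11,12,13,14,15}
step 6: p <- ((7 // 5) % 5)          {10,11,12,13,14,15}
step 7: q <- (q + 3)                 {10,11,12,13,14,15}
step 8: eval (q < (1 + (element // 2))) {10,11,12,13,14,15}
step 9: p <- (min(q, 1) - max(s, q)) {0,1,2,3,4,5,6,7,8,9,10,11,12,13,14,15}
step 10: s <- -1                      {0,1,2,3,4,5,6,7,8,9,10,11,12,13,14,15}
step 11: q <- max((7 + s), element)   {0,1,2,3,4,5,6,7,8,9,10,11,12,13,14,15}
step 12: p <- (s + 12)                {0,1,2,3,4,5,6,7,8,9,10,11,12,13,14,15}
step 13: q <- p                       {0,1,2,3,4,5,6,7,8,9,10,11,12,13,14,15}

Answer: 14 steps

q: 11,11,11,11,11,11,11,11,11,11,11,11,11,11,11,11
p: 11,11,11,11,11,11,11,11,11,11,11,11,11,11,11,11
s: -1,-1,-1,-1,-1,-1,-1,-1,-1,-1,-1,-1,-1,-1,-1,-1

steps = 14; useful = 182; efficiency = 182/224 = 13/16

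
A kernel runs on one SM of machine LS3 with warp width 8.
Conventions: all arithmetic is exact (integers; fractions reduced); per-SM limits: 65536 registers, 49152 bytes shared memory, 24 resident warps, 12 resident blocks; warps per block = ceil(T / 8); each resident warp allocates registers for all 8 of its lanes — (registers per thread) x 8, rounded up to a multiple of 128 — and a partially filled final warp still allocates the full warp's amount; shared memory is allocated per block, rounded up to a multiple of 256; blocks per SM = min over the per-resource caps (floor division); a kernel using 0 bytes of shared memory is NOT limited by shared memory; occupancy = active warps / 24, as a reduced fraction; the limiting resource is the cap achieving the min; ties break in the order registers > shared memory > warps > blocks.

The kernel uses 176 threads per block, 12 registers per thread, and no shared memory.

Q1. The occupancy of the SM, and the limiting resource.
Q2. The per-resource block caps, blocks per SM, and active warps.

Answer: occupancy 11/12, limited by warps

registers: 23 blocks
shared memory: no limit (kernel uses none)
warps: 1 block
blocks: 12 blocks

Answer: 1 block, 22 active warps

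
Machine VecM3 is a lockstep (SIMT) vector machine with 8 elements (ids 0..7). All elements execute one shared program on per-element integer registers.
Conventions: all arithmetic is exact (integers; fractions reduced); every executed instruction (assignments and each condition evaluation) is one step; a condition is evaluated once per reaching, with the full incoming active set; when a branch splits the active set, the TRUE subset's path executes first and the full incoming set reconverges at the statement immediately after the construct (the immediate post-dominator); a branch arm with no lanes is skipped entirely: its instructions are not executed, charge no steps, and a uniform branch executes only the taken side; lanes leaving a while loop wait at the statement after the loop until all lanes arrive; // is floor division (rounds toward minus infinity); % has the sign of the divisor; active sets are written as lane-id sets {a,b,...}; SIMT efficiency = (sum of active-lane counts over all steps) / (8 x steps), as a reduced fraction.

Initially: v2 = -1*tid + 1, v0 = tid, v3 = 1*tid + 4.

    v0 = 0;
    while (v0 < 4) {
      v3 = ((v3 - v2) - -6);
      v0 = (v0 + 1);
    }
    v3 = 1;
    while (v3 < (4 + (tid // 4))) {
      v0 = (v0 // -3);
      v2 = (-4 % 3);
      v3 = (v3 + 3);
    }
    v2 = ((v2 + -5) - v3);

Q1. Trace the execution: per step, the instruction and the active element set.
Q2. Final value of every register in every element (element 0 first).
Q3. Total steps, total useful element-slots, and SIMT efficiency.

step 0: v0 <- 0                      {0,1,2,3,4,5,6,7}
step 1: eval (v0 < 4)                {0,1,2,3,4,5,6,7}
step 2: v3 <- ((v3 - v2) - -6)       {0,1,2,3,4,5,6,7}
step 3: v0 <- (v0 + 1)               {0,1,2,3,4,5,6,7}
step 4: eval (v0 < 4)                {0,1,2,3,4,5,6,7}
step 5: v3 <- ((v3 - v2) - -6)       {0,1,2,3,4,5,6,7}
step 6: v0 <- (v0 + 1)               {0,1,2,3,4,5,6,7}
step 7: eval (v0 < 4)                {0,1,2,3,4,5,6,7}
step 8: v3 <- ((v3 - v2) - -6)       {0,1,2,3,4,5,6,7}
step 9: v0 <- (v0 + 1)               {0,1,2,3,4,5,6,7}
step 10: eval (v0 < 4)                {0,1,2,3,4,5,6,7}
step 11: v3 <- ((v3 - v2) - -6)       {0,1,2,3,4,5,6,7}
step 12: v0 <- (v0 + 1)               {0,1,2,3,4,5,6,7}
step 13: eval (v0 < 4)                {0,1,2,3,4,5,6,7}
step 14: v3 <- 1                      {0,1,2,3,4,5,6,7}
step 15: eval (v3 < (4 + (tid // 4))) {0,1,2,3,4,5,6,7}
step 16: v0 <- (v0 // -3)             {0,1,2,3,4,5,6,7}
step 17: v2 <- (-4 % 3)               {0,1,2,3,4,5,6,7}
step 18: v3 <- (v3 + 3)               {0,1,2,3,4,5,6,7}
step 19: eval (v3 < (4 + (tid // 4))) {0,1,2,3,4,5,6,7}
step 20: v0 <- (v0 // -3)             {4,5,6,7}
step 21: v2 <- (-4 % 3)               {4,5,6,7}
step 22: v3 <- (v3 + 3)               {4,5,6,7}
step 23: eval (v3 < (4 + (tid // 4))) {4,5,6,7}
step 24: v2 <- ((v2 + -5) - v3)       {0,1,2,3,4,5,6,7}

Answer: 25 steps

v2: -7,-7,-7,-7,-10,-10,-10,-10
v0: -2,-2,-2,-2,0,0,0,0
v3: 4,4,4,4,7,7,7,7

steps = 25; useful = 184; efficiency = 184/200 = 23/25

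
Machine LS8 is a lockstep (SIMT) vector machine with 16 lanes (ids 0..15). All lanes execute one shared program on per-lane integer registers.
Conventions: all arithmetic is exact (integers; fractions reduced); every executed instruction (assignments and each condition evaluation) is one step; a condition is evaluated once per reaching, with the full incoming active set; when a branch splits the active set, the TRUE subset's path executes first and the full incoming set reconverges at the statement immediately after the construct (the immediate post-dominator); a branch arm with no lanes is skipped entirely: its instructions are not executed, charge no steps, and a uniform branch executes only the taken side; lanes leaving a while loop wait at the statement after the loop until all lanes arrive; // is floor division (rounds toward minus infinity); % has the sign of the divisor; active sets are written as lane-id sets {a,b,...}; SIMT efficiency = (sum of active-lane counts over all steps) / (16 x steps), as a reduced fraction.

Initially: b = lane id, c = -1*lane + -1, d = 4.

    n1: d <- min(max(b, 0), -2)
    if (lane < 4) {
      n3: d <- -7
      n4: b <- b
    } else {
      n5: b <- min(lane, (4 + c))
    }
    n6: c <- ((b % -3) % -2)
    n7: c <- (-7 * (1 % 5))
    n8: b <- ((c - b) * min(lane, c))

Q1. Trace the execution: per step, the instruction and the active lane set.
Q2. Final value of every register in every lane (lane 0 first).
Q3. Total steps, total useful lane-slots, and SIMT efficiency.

step 0: d <- min(max(b, 0), -2)      {0,1,2,3,4,5,6,7,8,9,10,11,12,13,14,15}
step 1: eval (lane < 4)              {0,1,2,3,4,5,6,7,8,9,10,11,12,13,14,15}
step 2: d <- -7                      {0,1,2,3}
step 3: b <- b                       {0,1,2,3}
step 4: b <- min(lane, (4 + c))      {4,5,6,7,8,9,10,11,12,13,14,15}
step 5: c <- ((b % -3) % -2)         {0,1,2,3,4,5,6,7,8,9,10,11,12,13,14,15}
step 6: c <- (-7 * (1 % 5))          {0,1,2,3,4,5,6,7,8,9,10,11,12,13,14,15}
step 7: b <- ((c - b) * min(lane, c)) {0,1,2,3,4,5,6,7,8,9,10,11,12,13,14,15}

Answer: 8 steps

b: 49,56,63,70,42,35,28,21,14,7,0,-7,-14,-21,-28,-35
c: -7,-7,-7,-7,-7,-7,-7,-7,-7,-7,-7,-7,-7,-7,-7,-7
d: -7,-7,-7,-7,-2,-2,-2,-2,-2,-2,-2,-2,-2,-2,-2,-2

steps = 8; useful = 100; efficiency = 100/128 = 25/32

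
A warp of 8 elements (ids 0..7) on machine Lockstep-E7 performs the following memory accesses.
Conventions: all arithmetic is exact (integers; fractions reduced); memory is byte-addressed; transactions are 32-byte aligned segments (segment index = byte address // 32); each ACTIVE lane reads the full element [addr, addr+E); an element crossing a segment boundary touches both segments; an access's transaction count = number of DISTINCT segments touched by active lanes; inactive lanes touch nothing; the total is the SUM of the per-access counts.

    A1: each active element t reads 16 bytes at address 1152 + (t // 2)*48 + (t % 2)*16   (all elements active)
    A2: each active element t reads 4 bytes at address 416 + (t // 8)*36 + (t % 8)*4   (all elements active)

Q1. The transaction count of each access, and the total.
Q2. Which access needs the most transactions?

A1: 6 transactions
A2: 1 transaction

Answer: 6,1; total 7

Answer: A1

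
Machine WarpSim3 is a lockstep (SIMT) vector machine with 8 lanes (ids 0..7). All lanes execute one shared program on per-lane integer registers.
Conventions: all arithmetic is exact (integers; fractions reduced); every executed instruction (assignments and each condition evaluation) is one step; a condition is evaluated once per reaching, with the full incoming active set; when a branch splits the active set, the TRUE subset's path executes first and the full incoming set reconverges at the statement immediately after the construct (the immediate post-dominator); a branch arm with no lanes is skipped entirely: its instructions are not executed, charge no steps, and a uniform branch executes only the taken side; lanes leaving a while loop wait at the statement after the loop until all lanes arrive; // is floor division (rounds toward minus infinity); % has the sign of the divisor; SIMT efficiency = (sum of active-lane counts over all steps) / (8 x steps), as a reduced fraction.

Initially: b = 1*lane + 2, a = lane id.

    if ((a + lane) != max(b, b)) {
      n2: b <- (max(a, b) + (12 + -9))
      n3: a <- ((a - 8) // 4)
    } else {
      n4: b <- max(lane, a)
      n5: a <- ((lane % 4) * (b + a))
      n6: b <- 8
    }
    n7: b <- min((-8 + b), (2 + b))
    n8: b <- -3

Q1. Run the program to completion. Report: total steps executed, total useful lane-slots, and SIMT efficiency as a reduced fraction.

Answer: 8 steps, 41 useful, 41/64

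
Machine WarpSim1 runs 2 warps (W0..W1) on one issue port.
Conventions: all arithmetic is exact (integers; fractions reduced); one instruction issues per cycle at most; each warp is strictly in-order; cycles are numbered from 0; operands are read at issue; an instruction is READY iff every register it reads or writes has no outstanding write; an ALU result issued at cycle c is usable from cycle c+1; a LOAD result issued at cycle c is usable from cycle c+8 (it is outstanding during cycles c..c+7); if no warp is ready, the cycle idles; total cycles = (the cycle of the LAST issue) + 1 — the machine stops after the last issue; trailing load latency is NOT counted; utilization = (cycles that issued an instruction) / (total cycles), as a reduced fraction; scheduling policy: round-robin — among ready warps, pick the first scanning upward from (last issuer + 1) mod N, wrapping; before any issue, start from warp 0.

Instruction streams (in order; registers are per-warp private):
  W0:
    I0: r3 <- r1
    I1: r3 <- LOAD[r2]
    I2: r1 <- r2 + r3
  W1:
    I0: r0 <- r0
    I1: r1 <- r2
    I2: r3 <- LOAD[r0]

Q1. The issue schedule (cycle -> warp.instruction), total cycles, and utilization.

cycle 0: W0.I0
cycle 1: W1.I0
cycle 2: W0.I1
cycle 3: W1.I1
cycle 4: W1.I2
cycle 5: idle
cycle 6: idle
cycle 7: idle
cycle 8: idle
cycle 9: idle
cycle 10: W0.I2

Answer: 11 cycles, utilization 6/11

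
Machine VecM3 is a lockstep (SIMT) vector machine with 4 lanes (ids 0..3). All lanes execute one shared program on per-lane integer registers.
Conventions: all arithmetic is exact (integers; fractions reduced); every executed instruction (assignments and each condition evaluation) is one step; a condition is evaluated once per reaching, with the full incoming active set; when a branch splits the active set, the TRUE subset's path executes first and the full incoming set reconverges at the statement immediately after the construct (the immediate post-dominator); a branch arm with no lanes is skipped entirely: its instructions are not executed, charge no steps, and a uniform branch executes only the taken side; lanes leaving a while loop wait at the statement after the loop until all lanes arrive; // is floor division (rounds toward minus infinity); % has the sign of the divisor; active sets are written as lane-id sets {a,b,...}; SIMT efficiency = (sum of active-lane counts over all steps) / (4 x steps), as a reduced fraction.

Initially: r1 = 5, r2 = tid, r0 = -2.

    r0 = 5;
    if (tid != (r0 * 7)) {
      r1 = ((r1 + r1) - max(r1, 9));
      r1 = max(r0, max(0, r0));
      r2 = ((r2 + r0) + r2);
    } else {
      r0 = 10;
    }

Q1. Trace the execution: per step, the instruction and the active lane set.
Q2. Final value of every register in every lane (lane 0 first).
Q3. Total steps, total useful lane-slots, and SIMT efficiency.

step 0: r0 <- 5                      {0,1,2,3}
step 1: eval (tid != (r0 * 7))       {0,1,2,3}
step 2: r1 <- ((r1 + r1) - max(r1, 9)) {0,1,2,3}
step 3: r1 <- max(r0, max(0, r0))    {0,1,2,3}
step 4: r2 <- ((r2 + r0) + r2)       {0,1,2,3}

Answer: 5 steps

r1: 5,5,5,5
r2: 5,7,9,11
r0: 5,5,5,5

steps = 5; useful = 20; efficiency = 20/20 = 1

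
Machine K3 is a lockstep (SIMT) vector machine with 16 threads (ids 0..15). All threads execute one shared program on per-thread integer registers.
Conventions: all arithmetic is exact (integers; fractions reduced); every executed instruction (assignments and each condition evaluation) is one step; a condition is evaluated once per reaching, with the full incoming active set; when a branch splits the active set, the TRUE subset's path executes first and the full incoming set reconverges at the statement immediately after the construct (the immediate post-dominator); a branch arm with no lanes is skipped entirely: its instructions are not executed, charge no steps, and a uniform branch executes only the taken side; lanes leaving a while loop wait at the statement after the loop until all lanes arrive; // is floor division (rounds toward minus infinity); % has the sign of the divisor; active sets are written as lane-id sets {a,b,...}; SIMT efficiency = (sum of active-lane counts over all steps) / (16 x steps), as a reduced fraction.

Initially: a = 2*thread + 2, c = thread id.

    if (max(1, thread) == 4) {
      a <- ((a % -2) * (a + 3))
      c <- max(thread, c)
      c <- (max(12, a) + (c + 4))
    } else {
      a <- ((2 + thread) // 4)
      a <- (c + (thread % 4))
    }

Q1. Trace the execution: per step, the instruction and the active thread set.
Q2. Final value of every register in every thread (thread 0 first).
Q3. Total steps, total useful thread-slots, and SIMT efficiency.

step 0: eval (max(1, thread) == 4)   {0,1,2,3,4,5,6,7,8,9,10,11,12,13,14,15}
step 1: a <- ((a % -2) * (a + 3))    {4}
step 2: c <- max(thread, c)          {4}
step 3: c <- (max(12, a) + (c + 4))  {4}
step 4: a <- ((2 + thread) // 4)     {0,1,2,3,5,6,7,8,9,10,11,12,13,14,15}
step 5: a <- (c + (thread % 4))      {0,1,2,3,5,6,7,8,9,10,11,12,13,14,15}

Answer: 6 steps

a: 0,2,4,6,0,6,8,10,8,10,12,14,12,14,16,18
c: 0,1,2,3,20,5,6,7,8,9,10,11,12,13,14,15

steps = 6; useful = 49; efficiency = 49/96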